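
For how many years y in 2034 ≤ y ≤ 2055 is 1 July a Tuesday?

Day of week of July 1 in each year:
2034: Sat, 2035: Sun, 2036: Tue ✓, 2037: Wed, 2038: Thu, 2039: Fri, 2040: Sun, 2041: Mon, 2042: Tue ✓, 2043: Wed, 2044: Fri, 2045: Sat, 2046: Sun, 2047: Mon, 2048: Wed, 2049: Thu, 2050: Fri, 2051: Sat, 2052: Mon, 2053: Tue ✓, 2054: Wed, 2055: Thu
Tuesdays: 2036, 2042, 2053.

3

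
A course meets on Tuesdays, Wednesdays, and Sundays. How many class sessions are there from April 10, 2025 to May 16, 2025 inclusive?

15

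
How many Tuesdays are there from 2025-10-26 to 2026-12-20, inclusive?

60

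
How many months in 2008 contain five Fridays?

A month has five Fridays exactly when Friday falls within its first (length − 28) days.
Jan: 31 days, starts Tue → 5 of Tue, Wed, Thu
Feb: 29 days, starts Fri → 5 of Fri ✓
Mar: 31 days, starts Sat → 5 of Sat, Sun, Mon
Apr: 30 days, starts Tue → 5 of Tue, Wed
May: 31 days, starts Thu → 5 of Thu, Fri, Sat ✓
Jun: 30 days, starts Sun → 5 of Sun, Mon
Jul: 31 days, starts Tue → 5 of Tue, Wed, Thu
Aug: 31 days, starts Fri → 5 of Fri, Sat, Sun ✓
Sep: 30 days, starts Mon → 5 of Mon, Tue
Oct: 31 days, starts Wed → 5 of Wed, Thu, Fri ✓
Nov: 30 days, starts Sat → 5 of Sat, Sun
Dec: 31 days, starts Mon → 5 of Mon, Tue, Wed
Months with five Fridays: Feb, May, Aug, Oct.

4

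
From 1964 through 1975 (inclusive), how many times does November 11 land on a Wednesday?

2

Day of week of November 11 in each year:
1964: Wed ✓, 1965: Thu, 1966: Fri, 1967: Sat, 1968: Mon, 1969: Tue, 1970: Wed ✓, 1971: Thu, 1972: Sat, 1973: Sun, 1974: Mon, 1975: Tue
Wednesdays: 1964, 1970.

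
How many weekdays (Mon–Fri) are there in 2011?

1 January 2011 is a Saturday.
From 1 January 2011 to 31 December 2011 is 365 days inclusive.
365 = 7 × 52 + 1, so there are 52 full weeks plus 1 extra day.
Each full week contributes 5 weekdays (Mon–Fri): 52 × 5 = 260.
The 1 extra day is Sat — none qualify.
Total: 260 + 0 = 260.

260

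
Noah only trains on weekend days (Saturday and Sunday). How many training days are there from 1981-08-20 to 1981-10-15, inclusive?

1981-08-20 is a Thursday.
That's 57 days from start to end, counting both.
57 = 7 × 8 + 1, so there are 8 full weeks plus 1 extra day.
Each full week contributes 2 weekend days (Sat, Sun): 8 × 2 = 16.
The 1 extra day is Thursday — none qualify.
Total: 16 + 0 = 16.

16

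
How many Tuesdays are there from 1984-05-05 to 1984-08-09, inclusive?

1984-05-05 is a Saturday.
That's 97 days from start to end, counting both.
97 = 7 × 13 + 6, so there are 13 full weeks plus 6 extra days.
Each full week contributes one Tuesday: 13 so far.
The 6 extra days are Saturday, Sunday, Monday, Tuesday, Wednesday, Thursday — 1 of them qualifies.
Total: 13 + 1 = 14.

14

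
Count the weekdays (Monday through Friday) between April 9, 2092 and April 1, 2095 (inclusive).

April 9, 2092 is a Wednesday.
That's 1088 days from start to end, counting both.
1088 = 7 × 155 + 3, so there are 155 full weeks plus 3 extra days.
Each full week contributes 5 weekdays (Mon–Fri): 155 × 5 = 775.
The 3 extra days are Wed, Thu, Fri — 3 of them qualify.
Total: 775 + 3 = 778.

778 weekdays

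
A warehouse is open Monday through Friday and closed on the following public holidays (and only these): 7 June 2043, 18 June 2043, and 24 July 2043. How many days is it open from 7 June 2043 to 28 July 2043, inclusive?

35

7 June 2043 is a Sunday.
From 7 June 2043 to 28 July 2043 is 52 days inclusive.
52 = 7 × 7 + 3, so there are 7 full weeks plus 3 extra days.
Each full week contributes 5 weekdays (Mon–Fri): 7 × 5 = 35.
The 3 extra days are Sun, Mon, Tue — 2 of them qualify.
Total: 35 + 2 = 37.
Holidays: 7 June 2043 (Sun); 18 June 2043 (Thu); 24 July 2043 (Fri).
2 of the 3 holidays fall on weekdays; the rest are weekends and were already excluded.
Business days: 37 − 2 = 35.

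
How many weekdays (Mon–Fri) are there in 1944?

January 1, 1944 is a Saturday.
The range spans 366 days (inclusive of both endpoints).
366 = 7 × 52 + 2, so there are 52 full weeks plus 2 extra days.
Each full week contributes 5 weekdays (Mon–Fri): 52 × 5 = 260.
The 2 extra days are Sat, Sun — none qualify.
Total: 260 + 0 = 260.

260 weekdays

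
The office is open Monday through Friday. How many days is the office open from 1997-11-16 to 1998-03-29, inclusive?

95

1997-11-16 is a Sunday.
The range spans 134 days (inclusive of both endpoints).
134 = 7 × 19 + 1, so there are 19 full weeks plus 1 extra day.
Each full week contributes 5 weekdays (Mon–Fri): 19 × 5 = 95.
The 1 extra day is Sun — none qualify.
Total: 95 + 0 = 95.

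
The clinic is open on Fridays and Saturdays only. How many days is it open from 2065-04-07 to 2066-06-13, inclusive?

2065-04-07 is a Tuesday.
That's 433 days from start to end, counting both.
433 = 7 × 61 + 6, so there are 61 full weeks plus 6 extra days.
Each full week contributes 2 days from the set (Fri, Sat): 61 × 2 = 122.
The 6 extra days are Tue, Wed, Thu, Fri, Sat, Sun — 2 of them qualify.
Total: 122 + 2 = 124.

124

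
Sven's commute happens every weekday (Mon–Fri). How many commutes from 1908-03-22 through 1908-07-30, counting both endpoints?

94 weekdays

1908-03-22 is a Sunday.
The range spans 131 days (inclusive of both endpoints).
131 = 7 × 18 + 5, so there are 18 full weeks plus 5 extra days.
Each full week contributes 5 weekdays (Mon–Fri): 18 × 5 = 90.
The 5 extra days are Sun, Mon, Tue, Wed, Thu — 4 of them qualify.
Total: 90 + 4 = 94.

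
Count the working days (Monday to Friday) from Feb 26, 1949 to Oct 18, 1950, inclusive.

Feb 26, 1949 is a Saturday.
That's 600 days from start to end, counting both.
600 = 7 × 85 + 5, so there are 85 full weeks plus 5 extra days.
Each full week contributes 5 weekdays (Mon–Fri): 85 × 5 = 425.
The 5 extra days are Sat, Sun, Mon, Tue, Wed — 3 of them qualify.
Total: 425 + 3 = 428.

428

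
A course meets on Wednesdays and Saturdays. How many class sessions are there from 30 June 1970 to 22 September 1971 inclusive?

129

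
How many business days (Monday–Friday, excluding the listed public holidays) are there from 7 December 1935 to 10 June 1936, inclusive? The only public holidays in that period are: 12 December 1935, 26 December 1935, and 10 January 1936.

130 business days

7 December 1935 is a Saturday.
That's 187 days from start to end, counting both.
187 = 7 × 26 + 5, so there are 26 full weeks plus 5 extra days.
Each full week contributes 5 weekdays (Mon–Fri): 26 × 5 = 130.
The 5 extra days are Sat, Sun, Mon, Tue, Wed — 3 of them qualify.
Total: 130 + 3 = 133.
Holidays: 12 December 1935 (Thu); 26 December 1935 (Thu); 10 January 1936 (Fri).
All 3 holidays fall on weekdays, so subtract 3.
Business days: 133 − 3 = 130.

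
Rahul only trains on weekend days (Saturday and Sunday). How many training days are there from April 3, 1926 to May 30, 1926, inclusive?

18

April 3, 1926 is a Saturday.
The range spans 58 days (inclusive of both endpoints).
58 = 7 × 8 + 2, so there are 8 full weeks plus 2 extra days.
Each full week contributes 2 weekend days (Sat, Sun): 8 × 2 = 16.
The 2 extra days are Sat, Sun — 2 of them qualify.
Total: 16 + 2 = 18.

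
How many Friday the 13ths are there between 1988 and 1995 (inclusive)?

13

Friday-the-13ths by year:
1988: May
1989: Jan, Oct
1990: Apr, Jul
1991: Sep, Dec
1992: Mar, Nov
1993: Aug
1994: May
1995: Jan, Oct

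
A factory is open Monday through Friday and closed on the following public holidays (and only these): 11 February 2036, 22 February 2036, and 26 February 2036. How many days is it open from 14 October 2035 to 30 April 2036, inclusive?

14 October 2035 is a Sunday.
The range spans 200 days (inclusive of both endpoints).
200 = 7 × 28 + 4, so there are 28 full weeks plus 4 extra days.
Each full week contributes 5 weekdays (Mon–Fri): 28 × 5 = 140.
The 4 extra days are Sun, Mon, Tue, Wed — 3 of them qualify.
Total: 140 + 3 = 143.
Holidays: 11 February 2036 (Mon); 22 February 2036 (Fri); 26 February 2036 (Tue).
All 3 holidays fall on weekdays, so subtract 3.
Business days: 143 − 3 = 140.

140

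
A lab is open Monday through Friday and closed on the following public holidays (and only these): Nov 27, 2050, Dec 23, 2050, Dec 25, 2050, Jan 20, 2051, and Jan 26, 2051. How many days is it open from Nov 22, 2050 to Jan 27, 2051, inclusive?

Nov 22, 2050 is a Tuesday.
That's 67 days from start to end, counting both.
67 = 7 × 9 + 4, so there are 9 full weeks plus 4 extra days.
Each full week contributes 5 weekdays (Mon–Fri): 9 × 5 = 45.
The 4 extra days are Tue, Wed, Thu, Fri — 4 of them qualify.
Total: 45 + 4 = 49.
Holidays: Nov 27, 2050 (Sun); Dec 23, 2050 (Fri); Dec 25, 2050 (Sun); Jan 20, 2051 (Fri); Jan 26, 2051 (Thu).
3 of the 5 holidays fall on weekdays; the rest are weekends and were already excluded.
Business days: 49 − 3 = 46.

46 business days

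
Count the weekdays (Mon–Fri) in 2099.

261

Jan 1, 2099 is a Thursday.
The range spans 365 days (inclusive of both endpoints).
365 = 7 × 52 + 1, so there are 52 full weeks plus 1 extra day.
Each full week contributes 5 weekdays (Mon–Fri): 52 × 5 = 260.
The 1 extra day is Thursday — 1 of them qualifies.
Total: 260 + 1 = 261.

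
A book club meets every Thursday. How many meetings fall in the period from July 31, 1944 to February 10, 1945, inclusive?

July 31, 1944 is a Monday.
From July 31, 1944 to February 10, 1945 is 195 days inclusive.
195 = 7 × 27 + 6, so there are 27 full weeks plus 6 extra days.
Each full week contributes one Thursday: 27 so far.
The 6 extra days are Mon, Tue, Wed, Thu, Fri, Sat — 1 of them qualifies.
Total: 27 + 1 = 28.

28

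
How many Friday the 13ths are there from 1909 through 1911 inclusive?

Friday-the-13ths by year:
1909: Aug
1910: May
1911: Jan, Oct

4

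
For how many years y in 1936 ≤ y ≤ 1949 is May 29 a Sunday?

2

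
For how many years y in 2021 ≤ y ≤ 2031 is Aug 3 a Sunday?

2

Day of week of August 3 in each year:
2021: Tue, 2022: Wed, 2023: Thu, 2024: Sat, 2025: Sun ✓, 2026: Mon, 2027: Tue, 2028: Thu, 2029: Fri, 2030: Sat, 2031: Sun ✓
Sundays: 2025, 2031.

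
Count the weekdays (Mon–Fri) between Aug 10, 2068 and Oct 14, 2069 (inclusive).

Aug 10, 2068 is a Friday.
From Aug 10, 2068 to Oct 14, 2069 is 431 days inclusive.
431 = 7 × 61 + 4, so there are 61 full weeks plus 4 extra days.
Each full week contributes 5 weekdays (Mon–Fri): 61 × 5 = 305.
The 4 extra days are Friday, Saturday, Sunday, Monday — 2 of them qualify.
Total: 305 + 2 = 307.

307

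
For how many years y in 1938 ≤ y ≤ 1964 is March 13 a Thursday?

4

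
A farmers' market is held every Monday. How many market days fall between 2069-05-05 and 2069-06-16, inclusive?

6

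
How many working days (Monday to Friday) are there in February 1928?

1 February 1928 is a Wednesday.
That's 29 days from start to end, counting both.
29 = 7 × 4 + 1, so there are 4 full weeks plus 1 extra day.
Each full week contributes 5 weekdays (Mon–Fri): 4 × 5 = 20.
The 1 extra day is Wednesday — 1 of them qualifies.
Total: 20 + 1 = 21.

21 weekdays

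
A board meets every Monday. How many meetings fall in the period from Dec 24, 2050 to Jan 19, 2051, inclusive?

Dec 24, 2050 is a Saturday.
The range spans 27 days (inclusive of both endpoints).
27 = 7 × 3 + 6, so there are 3 full weeks plus 6 extra days.
Each full week contributes one Monday: 3 so far.
The 6 extra days are Sat, Sun, Mon, Tue, Wed, Thu — 1 of them qualifies.
Total: 3 + 1 = 4.

4 Mondays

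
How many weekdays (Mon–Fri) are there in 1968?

262

Jan 1, 1968 is a Monday.
From Jan 1, 1968 to Dec 31, 1968 is 366 days inclusive.
366 = 7 × 52 + 2, so there are 52 full weeks plus 2 extra days.
Each full week contributes 5 weekdays (Mon–Fri): 52 × 5 = 260.
The 2 extra days are Mon, Tue — 2 of them qualify.
Total: 260 + 2 = 262.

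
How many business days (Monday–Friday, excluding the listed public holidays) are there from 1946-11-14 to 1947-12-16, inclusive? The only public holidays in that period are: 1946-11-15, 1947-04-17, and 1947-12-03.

281 business days

1946-11-14 is a Thursday.
From 1946-11-14 to 1947-12-16 is 398 days inclusive.
398 = 7 × 56 + 6, so there are 56 full weeks plus 6 extra days.
Each full week contributes 5 weekdays (Mon–Fri): 56 × 5 = 280.
The 6 extra days are Thu, Fri, Sat, Sun, Mon, Tue — 4 of them qualify.
Total: 280 + 4 = 284.
Holidays: 1946-11-15 (Fri); 1947-04-17 (Thu); 1947-12-03 (Wed).
All 3 holidays fall on weekdays, so subtract 3.
Business days: 284 − 3 = 281.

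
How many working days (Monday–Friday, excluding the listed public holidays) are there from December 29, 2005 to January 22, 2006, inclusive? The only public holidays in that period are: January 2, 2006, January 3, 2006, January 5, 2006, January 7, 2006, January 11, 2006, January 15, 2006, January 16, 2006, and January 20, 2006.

December 29, 2005 is a Thursday.
From December 29, 2005 to January 22, 2006 is 25 days inclusive.
25 = 7 × 3 + 4, so there are 3 full weeks plus 4 extra days.
Each full week contributes 5 weekdays (Mon–Fri): 3 × 5 = 15.
The 4 extra days are Thu, Fri, Sat, Sun — 2 of them qualify.
Total: 15 + 2 = 17.
Holidays: January 2, 2006 (Mon); January 3, 2006 (Tue); January 5, 2006 (Thu); January 7, 2006 (Sat); January 11, 2006 (Wed); January 15, 2006 (Sun); January 16, 2006 (Mon); January 20, 2006 (Fri).
6 of the 8 holidays fall on weekdays; the rest are weekends and were already excluded.
Business days: 17 − 6 = 11.

11 working days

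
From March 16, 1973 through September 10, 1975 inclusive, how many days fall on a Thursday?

March 16, 1973 is a Friday.
From March 16, 1973 to September 10, 1975 is 909 days inclusive.
909 = 7 × 129 + 6, so there are 129 full weeks plus 6 extra days.
Each full week contributes one Thursday: 129 so far.
The 6 extra days are Friday, Saturday, Sunday, Monday, Tuesday, Wednesday — none qualify.
Total: 129 + 0 = 129.

129 Thursdays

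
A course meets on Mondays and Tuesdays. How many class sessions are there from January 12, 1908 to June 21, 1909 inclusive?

151

January 12, 1908 is a Sunday.
From January 12, 1908 to June 21, 1909 is 527 days inclusive.
527 = 7 × 75 + 2, so there are 75 full weeks plus 2 extra days.
Each full week contributes 2 days from the set (Mon, Tue): 75 × 2 = 150.
The 2 extra days are Sun, Mon — 1 of them qualifies.
Total: 150 + 1 = 151.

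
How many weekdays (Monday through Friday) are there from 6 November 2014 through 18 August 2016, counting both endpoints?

466 weekdays

6 November 2014 is a Thursday.
The range spans 652 days (inclusive of both endpoints).
652 = 7 × 93 + 1, so there are 93 full weeks plus 1 extra day.
Each full week contributes 5 weekdays (Mon–Fri): 93 × 5 = 465.
The 1 extra day is Thursday — 1 of them qualifies.
Total: 465 + 1 = 466.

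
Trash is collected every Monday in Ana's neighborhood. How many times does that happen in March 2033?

4

1 March 2033 is a Tuesday.
That's 31 days from start to end, counting both.
31 = 7 × 4 + 3, so there are 4 full weeks plus 3 extra days.
Each full week contributes one Monday: 4 so far.
The 3 extra days are Tue, Wed, Thu — none qualify.
Total: 4 + 0 = 4.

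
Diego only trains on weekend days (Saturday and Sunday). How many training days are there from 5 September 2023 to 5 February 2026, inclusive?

5 September 2023 is a Tuesday.
That's 885 days from start to end, counting both.
885 = 7 × 126 + 3, so there are 126 full weeks plus 3 extra days.
Each full week contributes 2 weekend days (Sat, Sun): 126 × 2 = 252.
The 3 extra days are Tue, Wed, Thu — none qualify.
Total: 252 + 0 = 252.

252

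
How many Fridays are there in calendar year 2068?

2068-01-01 is a Sunday.
From 2068-01-01 to 2068-12-31 is 366 days inclusive.
366 = 7 × 52 + 2, so there are 52 full weeks plus 2 extra days.
Each full week contributes one Friday: 52 so far.
The 2 extra days are Sun, Mon — none qualify.
Total: 52 + 0 = 52.

52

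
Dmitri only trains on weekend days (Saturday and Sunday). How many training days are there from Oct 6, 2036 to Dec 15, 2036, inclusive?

20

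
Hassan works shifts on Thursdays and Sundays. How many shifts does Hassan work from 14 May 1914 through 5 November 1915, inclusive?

14 May 1914 is a Thursday.
That's 541 days from start to end, counting both.
541 = 7 × 77 + 2, so there are 77 full weeks plus 2 extra days.
Each full week contributes 2 days from the set (Thu, Sun): 77 × 2 = 154.
The 2 extra days are Thursday, Friday — 1 of them qualifies.
Total: 154 + 1 = 155.

155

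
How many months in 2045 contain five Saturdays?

A month has five Saturdays exactly when Saturday falls within its first (length − 28) days.
Jan: 31 days, starts Sun → 5 of Sun, Mon, Tue
Feb: 28 days, starts Wed → 5 of (none)
Mar: 31 days, starts Wed → 5 of Wed, Thu, Fri
Apr: 30 days, starts Sat → 5 of Sat, Sun ✓
May: 31 days, starts Mon → 5 of Mon, Tue, Wed
Jun: 30 days, starts Thu → 5 of Thu, Fri
Jul: 31 days, starts Sat → 5 of Sat, Sun, Mon ✓
Aug: 31 days, starts Tue → 5 of Tue, Wed, Thu
Sep: 30 days, starts Fri → 5 of Fri, Sat ✓
Oct: 31 days, starts Sun → 5 of Sun, Mon, Tue
Nov: 30 days, starts Wed → 5 of Wed, Thu
Dec: 31 days, starts Fri → 5 of Fri, Sat, Sun ✓
Months with five Saturdays: Apr, Jul, Sep, Dec.

4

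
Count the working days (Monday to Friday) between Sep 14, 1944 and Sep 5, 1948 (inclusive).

Sep 14, 1944 is a Thursday.
That's 1453 days from start to end, counting both.
1453 = 7 × 207 + 4, so there are 207 full weeks plus 4 extra days.
Each full week contributes 5 weekdays (Mon–Fri): 207 × 5 = 1035.
The 4 extra days are Thu, Fri, Sat, Sun — 2 of them qualify.
Total: 1035 + 2 = 1037.

1037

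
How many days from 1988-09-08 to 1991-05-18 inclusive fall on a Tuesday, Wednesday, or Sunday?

420

1988-09-08 is a Thursday.
That's 983 days from start to end, counting both.
983 = 7 × 140 + 3, so there are 140 full weeks plus 3 extra days.
Each full week contributes 3 days from the set (Tue, Wed, Sun): 140 × 3 = 420.
The 3 extra days are Thursday, Friday, Saturday — none qualify.
Total: 420 + 0 = 420.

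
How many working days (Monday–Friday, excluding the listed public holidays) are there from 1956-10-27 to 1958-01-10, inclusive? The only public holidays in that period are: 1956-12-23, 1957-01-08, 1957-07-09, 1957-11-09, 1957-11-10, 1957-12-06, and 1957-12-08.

312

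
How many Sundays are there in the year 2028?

2028-01-01 is a Saturday.
The range spans 366 days (inclusive of both endpoints).
366 = 7 × 52 + 2, so there are 52 full weeks plus 2 extra days.
Each full week contributes one Sunday: 52 so far.
The 2 extra days are Sat, Sun — 1 of them qualifies.
Total: 52 + 1 = 53.

53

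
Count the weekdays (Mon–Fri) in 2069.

1 January 2069 is a Tuesday.
That's 365 days from start to end, counting both.
365 = 7 × 52 + 1, so there are 52 full weeks plus 1 extra day.
Each full week contributes 5 weekdays (Mon–Fri): 52 × 5 = 260.
The 1 extra day is Tuesday — 1 of them qualifies.
Total: 260 + 1 = 261.

261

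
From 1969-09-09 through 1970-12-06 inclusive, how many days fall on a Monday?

1969-09-09 is a Tuesday.
That's 454 days from start to end, counting both.
454 = 7 × 64 + 6, so there are 64 full weeks plus 6 extra days.
Each full week contributes one Monday: 64 so far.
The 6 extra days are Tue, Wed, Thu, Fri, Sat, Sun — none qualify.
Total: 64 + 0 = 64.

64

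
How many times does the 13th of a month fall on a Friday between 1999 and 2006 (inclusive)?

Friday-the-13ths by year:
1999: Aug
2000: Oct
2001: Apr, Jul
2002: Sep, Dec
2003: Jun
2004: Feb, Aug
2005: May
2006: Jan, Oct

12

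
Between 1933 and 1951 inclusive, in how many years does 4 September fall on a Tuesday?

Day of week of September 4 in each year:
1933: Mon, 1934: Tue ✓, 1935: Wed, 1936: Fri, 1937: Sat, 1938: Sun, 1939: Mon, 1940: Wed, 1941: Thu, 1942: Fri, 1943: Sat, 1944: Mon, 1945: Tue ✓, 1946: Wed, 1947: Thu, 1948: Sat, 1949: Sun, 1950: Mon, 1951: Tue ✓
Tuesdays: 1934, 1945, 1951.

3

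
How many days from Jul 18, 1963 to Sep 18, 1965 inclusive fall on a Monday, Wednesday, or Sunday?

339

Jul 18, 1963 is a Thursday.
That's 794 days from start to end, counting both.
794 = 7 × 113 + 3, so there are 113 full weeks plus 3 extra days.
Each full week contributes 3 days from the set (Mon, Wed, Sun): 113 × 3 = 339.
The 3 extra days are Thursday, Friday, Saturday — none qualify.
Total: 339 + 0 = 339.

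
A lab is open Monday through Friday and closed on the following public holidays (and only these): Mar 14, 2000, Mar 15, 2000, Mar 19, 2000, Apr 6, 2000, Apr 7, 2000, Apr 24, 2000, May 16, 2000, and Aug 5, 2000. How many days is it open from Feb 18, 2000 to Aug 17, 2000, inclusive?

Feb 18, 2000 is a Friday.
The range spans 182 days (inclusive of both endpoints).
182 = 7 × 26, so the span is exactly 26 full weeks.
Each full week contributes 5 weekdays (Mon–Fri): 26 × 5 = 130.
Total: 130.
Holidays: Mar 14, 2000 (Tue); Mar 15, 2000 (Wed); Mar 19, 2000 (Sun); Apr 6, 2000 (Thu); Apr 7, 2000 (Fri); Apr 24, 2000 (Mon); May 16, 2000 (Tue); Aug 5, 2000 (Sat).
6 of the 8 holidays fall on weekdays; the rest are weekends and were already excluded.
Business days: 130 − 6 = 124.

124 business days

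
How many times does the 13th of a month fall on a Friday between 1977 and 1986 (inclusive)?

Friday-the-13ths by year:
1977: May
1978: Jan, Oct
1979: Apr, Jul
1980: Jun
1981: Feb, Mar, Nov
1982: Aug
1983: May
1984: Jan, Apr, Jul
1985: Sep, Dec
1986: Jun

17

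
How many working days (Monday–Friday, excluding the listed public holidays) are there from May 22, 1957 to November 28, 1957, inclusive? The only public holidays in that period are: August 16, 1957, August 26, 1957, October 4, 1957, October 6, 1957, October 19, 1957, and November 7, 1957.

133 working days

May 22, 1957 is a Wednesday.
That's 191 days from start to end, counting both.
191 = 7 × 27 + 2, so there are 27 full weeks plus 2 extra days.
Each full week contributes 5 weekdays (Mon–Fri): 27 × 5 = 135.
The 2 extra days are Wednesday, Thursday — 2 of them qualify.
Total: 135 + 2 = 137.
Holidays: August 16, 1957 (Fri); August 26, 1957 (Mon); October 4, 1957 (Fri); October 6, 1957 (Sun); October 19, 1957 (Sat); November 7, 1957 (Thu).
4 of the 6 holidays fall on weekdays; the rest are weekends and were already excluded.
Business days: 137 − 4 = 133.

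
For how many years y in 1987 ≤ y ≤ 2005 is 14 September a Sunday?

2

Day of week of September 14 in each year:
1987: Mon, 1988: Wed, 1989: Thu, 1990: Fri, 1991: Sat, 1992: Mon, 1993: Tue, 1994: Wed, 1995: Thu, 1996: Sat, 1997: Sun ✓, 1998: Mon, 1999: Tue, 2000: Thu, 2001: Fri, 2002: Sat, 2003: Sun ✓, 2004: Tue, 2005: Wed
Sundays: 1997, 2003.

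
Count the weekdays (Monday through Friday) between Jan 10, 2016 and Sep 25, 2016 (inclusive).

185 weekdays

Jan 10, 2016 is a Sunday.
That's 260 days from start to end, counting both.
260 = 7 × 37 + 1, so there are 37 full weeks plus 1 extra day.
Each full week contributes 5 weekdays (Mon–Fri): 37 × 5 = 185.
The 1 extra day is Sunday — none qualify.
Total: 185 + 0 = 185.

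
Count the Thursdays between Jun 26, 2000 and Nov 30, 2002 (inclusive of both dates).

127

Jun 26, 2000 is a Monday.
The range spans 888 days (inclusive of both endpoints).
888 = 7 × 126 + 6, so there are 126 full weeks plus 6 extra days.
Each full week contributes one Thursday: 126 so far.
The 6 extra days are Mon, Tue, Wed, Thu, Fri, Sat — 1 of them qualifies.
Total: 126 + 1 = 127.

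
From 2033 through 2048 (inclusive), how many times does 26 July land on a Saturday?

2

Day of week of July 26 in each year:
2033: Tue, 2034: Wed, 2035: Thu, 2036: Sat ✓, 2037: Sun, 2038: Mon, 2039: Tue, 2040: Thu, 2041: Fri, 2042: Sat ✓, 2043: Sun, 2044: Tue, 2045: Wed, 2046: Thu, 2047: Fri, 2048: Sun
Saturdays: 2036, 2042.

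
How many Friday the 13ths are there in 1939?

The 13th falls on a Friday when the month's 13th has weekday Fri.
Jan 13 is Fri ✓; Feb 13 is Mon; Mar 13 is Mon; Apr 13 is Thu; May 13 is Sat; Jun 13 is Tue; Jul 13 is Thu; Aug 13 is Sun; Sep 13 is Wed; Oct 13 is Fri ✓; Nov 13 is Mon; Dec 13 is Wed.
Friday the 13ths: Jan, Oct.

2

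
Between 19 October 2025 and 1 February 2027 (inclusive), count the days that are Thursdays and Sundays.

19 October 2025 is a Sunday.
From 19 October 2025 to 1 February 2027 is 471 days inclusive.
471 = 7 × 67 + 2, so there are 67 full weeks plus 2 extra days.
Each full week contributes 2 days from the set (Thu, Sun): 67 × 2 = 134.
The 2 extra days are Sun, Mon — 1 of them qualifies.
Total: 134 + 1 = 135.

135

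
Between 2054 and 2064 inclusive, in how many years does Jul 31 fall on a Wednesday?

1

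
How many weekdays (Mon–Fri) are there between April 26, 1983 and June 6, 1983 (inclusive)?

April 26, 1983 is a Tuesday.
From April 26, 1983 to June 6, 1983 is 42 days inclusive.
42 = 7 × 6, so the span is exactly 6 full weeks.
Each full week contributes 5 weekdays (Mon–Fri): 6 × 5 = 30.

30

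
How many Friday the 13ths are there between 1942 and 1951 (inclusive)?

Friday-the-13ths by year:
1942: Feb, Mar, Nov
1943: Aug
1944: Oct
1945: Apr, Jul
1946: Sep, Dec
1947: Jun
1948: Feb, Aug
1949: May
1950: Jan, Oct
1951: Apr, Jul

17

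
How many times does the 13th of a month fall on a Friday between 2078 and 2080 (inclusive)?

5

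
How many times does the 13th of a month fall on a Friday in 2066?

1

The 13th falls on a Friday when the month's 13th has weekday Fri.
Jan 13 is Wed; Feb 13 is Sat; Mar 13 is Sat; Apr 13 is Tue; May 13 is Thu; Jun 13 is Sun; Jul 13 is Tue; Aug 13 is Fri ✓; Sep 13 is Mon; Oct 13 is Wed; Nov 13 is Sat; Dec 13 is Mon.
Friday the 13ths: Aug.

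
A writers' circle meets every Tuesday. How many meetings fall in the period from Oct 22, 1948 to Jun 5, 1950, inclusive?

84 Tuesdays

Oct 22, 1948 is a Friday.
The range spans 592 days (inclusive of both endpoints).
592 = 7 × 84 + 4, so there are 84 full weeks plus 4 extra days.
Each full week contributes one Tuesday: 84 so far.
The 4 extra days are Friday, Saturday, Sunday, Monday — none qualify.
Total: 84 + 0 = 84.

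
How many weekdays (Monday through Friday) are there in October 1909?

1909-10-01 is a Friday.
The range spans 31 days (inclusive of both endpoints).
31 = 7 × 4 + 3, so there are 4 full weeks plus 3 extra days.
Each full week contributes 5 weekdays (Mon–Fri): 4 × 5 = 20.
The 3 extra days are Fri, Sat, Sun — 1 of them qualifies.
Total: 20 + 1 = 21.

21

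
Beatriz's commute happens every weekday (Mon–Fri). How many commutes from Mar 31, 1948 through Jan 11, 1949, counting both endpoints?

Mar 31, 1948 is a Wednesday.
From Mar 31, 1948 to Jan 11, 1949 is 287 days inclusive.
287 = 7 × 41, so the span is exactly 41 full weeks.
Each full week contributes 5 weekdays (Mon–Fri): 41 × 5 = 205.
Total: 205.

205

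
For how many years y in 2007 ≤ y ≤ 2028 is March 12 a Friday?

3

Day of week of March 12 in each year:
2007: Mon, 2008: Wed, 2009: Thu, 2010: Fri ✓, 2011: Sat, 2012: Mon, 2013: Tue, 2014: Wed, 2015: Thu, 2016: Sat, 2017: Sun, 2018: Mon, 2019: Tue, 2020: Thu, 2021: Fri ✓, 2022: Sat, 2023: Sun, 2024: Tue, 2025: Wed, 2026: Thu, 2027: Fri ✓, 2028: Sun
Fridays: 2010, 2021, 2027.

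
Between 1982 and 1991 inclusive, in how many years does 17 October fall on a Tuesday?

Day of week of October 17 in each year:
1982: Sun, 1983: Mon, 1984: Wed, 1985: Thu, 1986: Fri, 1987: Sat, 1988: Mon, 1989: Tue ✓, 1990: Wed, 1991: Thu
Tuesdays: 1989.

1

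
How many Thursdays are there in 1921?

52

Jan 1, 1921 is a Saturday.
From Jan 1, 1921 to Dec 31, 1921 is 365 days inclusive.
365 = 7 × 52 + 1, so there are 52 full weeks plus 1 extra day.
Each full week contributes one Thursday: 52 so far.
The 1 extra day is Sat — none qualify.
Total: 52 + 0 = 52.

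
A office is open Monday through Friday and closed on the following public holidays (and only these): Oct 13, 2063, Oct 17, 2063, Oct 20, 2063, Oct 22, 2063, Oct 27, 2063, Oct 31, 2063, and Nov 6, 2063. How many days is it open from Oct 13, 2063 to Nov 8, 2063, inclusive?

15 working days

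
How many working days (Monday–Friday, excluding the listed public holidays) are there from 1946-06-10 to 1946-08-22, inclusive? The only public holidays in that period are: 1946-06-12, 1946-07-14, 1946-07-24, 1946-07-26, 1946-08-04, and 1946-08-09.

1946-06-10 is a Monday.
From 1946-06-10 to 1946-08-22 is 74 days inclusive.
74 = 7 × 10 + 4, so there are 10 full weeks plus 4 extra days.
Each full week contributes 5 weekdays (Mon–Fri): 10 × 5 = 50.
The 4 extra days are Monday, Tuesday, Wednesday, Thursday — 4 of them qualify.
Total: 50 + 4 = 54.
Holidays: 1946-06-12 (Wed); 1946-07-14 (Sun); 1946-07-24 (Wed); 1946-07-26 (Fri); 1946-08-04 (Sun); 1946-08-09 (Fri).
4 of the 6 holidays fall on weekdays; the rest are weekends and were already excluded.
Business days: 54 − 4 = 50.

50 working days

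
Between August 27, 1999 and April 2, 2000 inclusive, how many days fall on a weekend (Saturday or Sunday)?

August 27, 1999 is a Friday.
From August 27, 1999 to April 2, 2000 is 220 days inclusive.
220 = 7 × 31 + 3, so there are 31 full weeks plus 3 extra days.
Each full week contributes 2 weekend days (Sat, Sun): 31 × 2 = 62.
The 3 extra days are Fri, Sat, Sun — 2 of them qualify.
Total: 62 + 2 = 64.

64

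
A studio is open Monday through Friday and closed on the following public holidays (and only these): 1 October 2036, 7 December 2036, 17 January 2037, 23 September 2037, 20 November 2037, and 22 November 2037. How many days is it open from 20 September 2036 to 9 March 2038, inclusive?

379

20 September 2036 is a Saturday.
That's 536 days from start to end, counting both.
536 = 7 × 76 + 4, so there are 76 full weeks plus 4 extra days.
Each full week contributes 5 weekdays (Mon–Fri): 76 × 5 = 380.
The 4 extra days are Saturday, Sunday, Monday, Tuesday — 2 of them qualify.
Total: 380 + 2 = 382.
Holidays: 1 October 2036 (Wed); 7 December 2036 (Sun); 17 January 2037 (Sat); 23 September 2037 (Wed); 20 November 2037 (Fri); 22 November 2037 (Sun).
3 of the 6 holidays fall on weekdays; the rest are weekends and were already excluded.
Business days: 382 − 3 = 379.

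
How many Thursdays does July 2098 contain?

5

Jul 1, 2098 is a Tuesday.
The range spans 31 days (inclusive of both endpoints).
31 = 7 × 4 + 3, so there are 4 full weeks plus 3 extra days.
Each full week contributes one Thursday: 4 so far.
The 3 extra days are Tue, Wed, Thu — 1 of them qualifies.
Total: 4 + 1 = 5.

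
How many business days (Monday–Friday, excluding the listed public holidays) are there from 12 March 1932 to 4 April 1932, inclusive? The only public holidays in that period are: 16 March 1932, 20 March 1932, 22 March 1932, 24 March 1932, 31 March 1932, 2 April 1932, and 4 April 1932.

12 March 1932 is a Saturday.
That's 24 days from start to end, counting both.
24 = 7 × 3 + 3, so there are 3 full weeks plus 3 extra days.
Each full week contributes 5 weekdays (Mon–Fri): 3 × 5 = 15.
The 3 extra days are Sat, Sun, Mon — 1 of them qualifies.
Total: 15 + 1 = 16.
Holidays: 16 March 1932 (Wed); 20 March 1932 (Sun); 22 March 1932 (Tue); 24 March 1932 (Thu); 31 March 1932 (Thu); 2 April 1932 (Sat); 4 April 1932 (Mon).
5 of the 7 holidays fall on weekdays; the rest are weekends and were already excluded.
Business days: 16 − 5 = 11.

11 business days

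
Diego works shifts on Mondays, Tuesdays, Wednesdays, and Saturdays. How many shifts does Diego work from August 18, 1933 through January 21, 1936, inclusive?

507

August 18, 1933 is a Friday.
That's 887 days from start to end, counting both.
887 = 7 × 126 + 5, so there are 126 full weeks plus 5 extra days.
Each full week contributes 4 days from the set (Mon, Tue, Wed, Sat): 126 × 4 = 504.
The 5 extra days are Fri, Sat, Sun, Mon, Tue — 3 of them qualify.
Total: 504 + 3 = 507.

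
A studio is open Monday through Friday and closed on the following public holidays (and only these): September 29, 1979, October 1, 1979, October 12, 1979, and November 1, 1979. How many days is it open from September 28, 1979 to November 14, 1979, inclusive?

31

September 28, 1979 is a Friday.
The range spans 48 days (inclusive of both endpoints).
48 = 7 × 6 + 6, so there are 6 full weeks plus 6 extra days.
Each full week contributes 5 weekdays (Mon–Fri): 6 × 5 = 30.
The 6 extra days are Fri, Sat, Sun, Mon, Tue, Wed — 4 of them qualify.
Total: 30 + 4 = 34.
Holidays: September 29, 1979 (Sat); October 1, 1979 (Mon); October 12, 1979 (Fri); November 1, 1979 (Thu).
3 of the 4 holidays fall on weekdays; the rest are weekends and were already excluded.
Business days: 34 − 3 = 31.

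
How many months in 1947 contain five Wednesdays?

A month has five Wednesdays exactly when Wednesday falls within its first (length − 28) days.
Jan: 31 days, starts Wed → 5 of Wed, Thu, Fri ✓
Feb: 28 days, starts Sat → 5 of (none)
Mar: 31 days, starts Sat → 5 of Sat, Sun, Mon
Apr: 30 days, starts Tue → 5 of Tue, Wed ✓
May: 31 days, starts Thu → 5 of Thu, Fri, Sat
Jun: 30 days, starts Sun → 5 of Sun, Mon
Jul: 31 days, starts Tue → 5 of Tue, Wed, Thu ✓
Aug: 31 days, starts Fri → 5 of Fri, Sat, Sun
Sep: 30 days, starts Mon → 5 of Mon, Tue
Oct: 31 days, starts Wed → 5 of Wed, Thu, Fri ✓
Nov: 30 days, starts Sat → 5 of Sat, Sun
Dec: 31 days, starts Mon → 5 of Mon, Tue, Wed ✓
Months with five Wednesdays: Jan, Apr, Jul, Oct, Dec.

5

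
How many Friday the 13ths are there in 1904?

1

The 13th falls on a Friday when the month's 13th has weekday Fri.
Jan 13 is Wed; Feb 13 is Sat; Mar 13 is Sun; Apr 13 is Wed; May 13 is Fri ✓; Jun 13 is Mon; Jul 13 is Wed; Aug 13 is Sat; Sep 13 is Tue; Oct 13 is Thu; Nov 13 is Sun; Dec 13 is Tue.
Friday the 13ths: May.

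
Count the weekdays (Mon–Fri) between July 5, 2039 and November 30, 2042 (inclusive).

889 weekdays

July 5, 2039 is a Tuesday.
From July 5, 2039 to November 30, 2042 is 1245 days inclusive.
1245 = 7 × 177 + 6, so there are 177 full weeks plus 6 extra days.
Each full week contributes 5 weekdays (Mon–Fri): 177 × 5 = 885.
The 6 extra days are Tuesday, Wednesday, Thursday, Friday, Saturday, Sunday — 4 of them qualify.
Total: 885 + 4 = 889.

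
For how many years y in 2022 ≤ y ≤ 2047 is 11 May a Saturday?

4

Day of week of May 11 in each year:
2022: Wed, 2023: Thu, 2024: Sat ✓, 2025: Sun, 2026: Mon, 2027: Tue, 2028: Thu, 2029: Fri, 2030: Sat ✓, 2031: Sun, 2032: Tue, 2033: Wed, 2034: Thu, 2035: Fri, 2036: Sun, 2037: Mon, 2038: Tue, 2039: Wed, 2040: Fri, 2041: Sat ✓, 2042: Sun, 2043: Mon, 2044: Wed, 2045: Thu, 2046: Fri, 2047: Sat ✓
Saturdays: 2024, 2030, 2041, 2047.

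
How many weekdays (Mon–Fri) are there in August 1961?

23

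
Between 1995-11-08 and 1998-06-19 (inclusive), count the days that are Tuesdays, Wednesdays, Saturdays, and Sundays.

545

1995-11-08 is a Wednesday.
The range spans 955 days (inclusive of both endpoints).
955 = 7 × 136 + 3, so there are 136 full weeks plus 3 extra days.
Each full week contributes 4 days from the set (Tue, Wed, Sat, Sun): 136 × 4 = 544.
The 3 extra days are Wed, Thu, Fri — 1 of them qualifies.
Total: 544 + 1 = 545.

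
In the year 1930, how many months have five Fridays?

A month has five Fridays exactly when Friday falls within its first (length − 28) days.
Jan: 31 days, starts Wed → 5 of Wed, Thu, Fri ✓
Feb: 28 days, starts Sat → 5 of (none)
Mar: 31 days, starts Sat → 5 of Sat, Sun, Mon
Apr: 30 days, starts Tue → 5 of Tue, Wed
May: 31 days, starts Thu → 5 of Thu, Fri, Sat ✓
Jun: 30 days, starts Sun → 5 of Sun, Mon
Jul: 31 days, starts Tue → 5 of Tue, Wed, Thu
Aug: 31 days, starts Fri → 5 of Fri, Sat, Sun ✓
Sep: 30 days, starts Mon → 5 of Mon, Tue
Oct: 31 days, starts Wed → 5 of Wed, Thu, Fri ✓
Nov: 30 days, starts Sat → 5 of Sat, Sun
Dec: 31 days, starts Mon → 5 of Mon, Tue, Wed
Months with five Fridays: Jan, May, Aug, Oct.

4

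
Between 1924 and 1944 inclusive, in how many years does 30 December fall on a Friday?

Day of week of December 30 in each year:
1924: Tue, 1925: Wed, 1926: Thu, 1927: Fri ✓, 1928: Sun, 1929: Mon, 1930: Tue, 1931: Wed, 1932: Fri ✓, 1933: Sat, 1934: Sun, 1935: Mon, 1936: Wed, 1937: Thu, 1938: Fri ✓, 1939: Sat, 1940: Mon, 1941: Tue, 1942: Wed, 1943: Thu, 1944: Sat
Fridays: 1927, 1932, 1938.

3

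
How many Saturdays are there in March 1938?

4

Mar 1, 1938 is a Tuesday.
From Mar 1, 1938 to Mar 31, 1938 is 31 days inclusive.
31 = 7 × 4 + 3, so there are 4 full weeks plus 3 extra days.
Each full week contributes one Saturday: 4 so far.
The 3 extra days are Tue, Wed, Thu — none qualify.
Total: 4 + 0 = 4.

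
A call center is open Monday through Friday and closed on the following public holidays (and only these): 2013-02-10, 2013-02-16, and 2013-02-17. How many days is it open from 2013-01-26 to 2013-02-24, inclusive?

20

2013-01-26 is a Saturday.
From 2013-01-26 to 2013-02-24 is 30 days inclusive.
30 = 7 × 4 + 2, so there are 4 full weeks plus 2 extra days.
Each full week contributes 5 weekdays (Mon–Fri): 4 × 5 = 20.
The 2 extra days are Saturday, Sunday — none qualify.
Total: 20 + 0 = 20.
Holidays: 2013-02-10 (Sun); 2013-02-16 (Sat); 2013-02-17 (Sun).
None of the 3 holidays fall on a weekday, so nothing to subtract.
Business days: 20 − 0 = 20.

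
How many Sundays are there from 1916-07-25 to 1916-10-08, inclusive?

1916-07-25 is a Tuesday.
The range spans 76 days (inclusive of both endpoints).
76 = 7 × 10 + 6, so there are 10 full weeks plus 6 extra days.
Each full week contributes one Sunday: 10 so far.
The 6 extra days are Tuesday, Wednesday, Thursday, Friday, Saturday, Sunday — 1 of them qualifies.
Total: 10 + 1 = 11.

11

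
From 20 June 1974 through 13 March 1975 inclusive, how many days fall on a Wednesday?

20 June 1974 is a Thursday.
That's 267 days from start to end, counting both.
267 = 7 × 38 + 1, so there are 38 full weeks plus 1 extra day.
Each full week contributes one Wednesday: 38 so far.
The 1 extra day is Thursday — none qualify.
Total: 38 + 0 = 38.

38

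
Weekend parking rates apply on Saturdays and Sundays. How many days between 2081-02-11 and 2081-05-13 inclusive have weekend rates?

2081-02-11 is a Tuesday.
That's 92 days from start to end, counting both.
92 = 7 × 13 + 1, so there are 13 full weeks plus 1 extra day.
Each full week contributes 2 weekend days (Sat, Sun): 13 × 2 = 26.
The 1 extra day is Tuesday — none qualify.
Total: 26 + 0 = 26.

26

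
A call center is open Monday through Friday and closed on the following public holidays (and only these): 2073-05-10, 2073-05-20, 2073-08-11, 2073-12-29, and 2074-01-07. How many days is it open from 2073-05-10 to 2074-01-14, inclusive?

2073-05-10 is a Wednesday.
From 2073-05-10 to 2074-01-14 is 250 days inclusive.
250 = 7 × 35 + 5, so there are 35 full weeks plus 5 extra days.
Each full week contributes 5 weekdays (Mon–Fri): 35 × 5 = 175.
The 5 extra days are Wednesday, Thursday, Friday, Saturday, Sunday — 3 of them qualify.
Total: 175 + 3 = 178.
Holidays: 2073-05-10 (Wed); 2073-05-20 (Sat); 2073-08-11 (Fri); 2073-12-29 (Fri); 2074-01-07 (Sun).
3 of the 5 holidays fall on weekdays; the rest are weekends and were already excluded.
Business days: 178 − 3 = 175.

175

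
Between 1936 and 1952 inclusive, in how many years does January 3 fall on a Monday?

Day of week of January 3 in each year:
1936: Fri, 1937: Sun, 1938: Mon ✓, 1939: Tue, 1940: Wed, 1941: Fri, 1942: Sat, 1943: Sun, 1944: Mon ✓, 1945: Wed, 1946: Thu, 1947: Fri, 1948: Sat, 1949: Mon ✓, 1950: Tue, 1951: Wed, 1952: Thu
Mondays: 1938, 1944, 1949.

3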